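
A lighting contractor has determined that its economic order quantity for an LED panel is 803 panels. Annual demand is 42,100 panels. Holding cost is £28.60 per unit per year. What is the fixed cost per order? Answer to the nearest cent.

The basic EOQ model gives Q* = √(2DS/H); rearrange for the unknown.
From Q* = √(2DS/H): S = Q*²H / (2D) = 803² × 28.6 / (2 × 42,100) = 219.0206.

S ≈ £219.02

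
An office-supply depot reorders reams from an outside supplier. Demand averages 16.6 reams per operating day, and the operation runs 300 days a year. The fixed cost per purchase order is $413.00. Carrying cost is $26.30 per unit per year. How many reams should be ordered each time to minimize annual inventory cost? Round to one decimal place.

Annual demand D = 16.6 × 300 = 4,980.
EOQ = √(2DS / H) = √(2 × 4,980 × 413 / 26.3).
= √(4,113,480 / 26.3) = √156,406.0837 ≈ 395.482.

Q* ≈ 395.5 reams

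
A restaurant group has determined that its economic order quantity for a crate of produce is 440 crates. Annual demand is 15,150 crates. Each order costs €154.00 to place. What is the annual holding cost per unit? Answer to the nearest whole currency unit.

Invert the EOQ relation Q*² = 2DS/H.
From Q* = √(2DS/H): H = 2DS / Q*² = 2 × 15,150 × 154 / 440² = 24.1023.

H ≈ €24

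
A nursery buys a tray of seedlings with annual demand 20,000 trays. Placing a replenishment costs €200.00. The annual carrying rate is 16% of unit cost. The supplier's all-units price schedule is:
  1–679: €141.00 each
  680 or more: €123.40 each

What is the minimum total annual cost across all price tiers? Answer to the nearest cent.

TC* ≈ €2,480,595.31

Holding cost per unit per year at price C is H = 0.16·C.
Evaluate total cost at each tier's feasible EOQ or, if the EOQ is below the tier, at the tier's minimum quantity.
EOQ at €141.00 = 595.5 (feasible in tier 1): TC = 20,000×€141.00 + (20,000/595.5)×200 + (595.5/2)×0.16×€141.00 = €2,833,434.28.
EOQ at €123.40 = 636.5 < 680, so use break Q=680: TC = 20,000×€123.40 + (20,000/680.0)×200 + (680.0/2)×0.16×€123.40 = €2,480,595.31.
Lowest total cost among the candidates is at Q = 680.0.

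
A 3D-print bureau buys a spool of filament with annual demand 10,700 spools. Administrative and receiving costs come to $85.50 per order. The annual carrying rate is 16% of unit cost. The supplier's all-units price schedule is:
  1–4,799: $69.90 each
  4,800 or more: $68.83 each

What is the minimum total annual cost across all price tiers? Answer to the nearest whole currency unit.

Holding cost per unit per year at price C is H = 0.16·C.
Candidates are each tier's EOQ (if it falls in that tier) and each price-break quantity.
EOQ at $69.90 = 404.5 (feasible in tier 1): TC = 10,700×$69.90 + (10,700/404.5)×85.5 + (404.5/2)×0.16×$69.90 = $752,453.65.
EOQ at $68.83 = 407.6 < 4800, so use break Q=4800: TC = 10,700×$68.83 + (10,700/4800.0)×85.5 + (4800.0/2)×0.16×$68.83 = $763,102.31.
Lowest total cost among the candidates is at Q = 404.5.

TC* ≈ $752,454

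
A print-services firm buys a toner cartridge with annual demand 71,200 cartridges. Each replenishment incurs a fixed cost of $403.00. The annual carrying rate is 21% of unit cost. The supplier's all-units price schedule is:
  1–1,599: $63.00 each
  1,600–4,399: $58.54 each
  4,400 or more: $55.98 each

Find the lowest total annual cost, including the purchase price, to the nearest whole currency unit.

TC* ≈ $4,018,160

Holding cost per unit per year at price C is H = 0.21·C.
Candidates are each tier's EOQ (if it falls in that tier) and each price-break quantity.
Tier 1 ($63.00): EOQ = 2082.7 exceeds tier's upper bound 1599, so this tier is dominated.
EOQ at $58.54 = 2160.6 (feasible in tier 2): TC = 71,200×$58.54 + (71,200/2160.6)×403 + (2160.6/2)×0.21×$58.54 = $4,194,608.95.
EOQ at $55.98 = 2209.4 < 4400, so use break Q=4400: TC = 71,200×$55.98 + (71,200/4400.0)×403 + (4400.0/2)×0.21×$55.98 = $4,018,160.03.
Lowest total cost among the candidates is at Q = 4400.0.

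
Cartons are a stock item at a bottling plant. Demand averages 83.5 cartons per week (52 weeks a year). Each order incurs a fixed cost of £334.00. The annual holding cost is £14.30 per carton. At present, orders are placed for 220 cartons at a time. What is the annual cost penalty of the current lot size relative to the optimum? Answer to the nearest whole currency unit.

Annual demand D = 83.5 × 52 = 4,342.
EOQ = √(2DS/H) = √(2 × 4,342 × 334 / 14.3) ≈ 450.37.
Cost at Q* = (D/Q*)S + (Q*/2)H = √(2DSH) ≈ £6,440.23.
Cost at Q = 220: (4,342/220)×334 + (220/2)×14.3 = £6,591.95 + £1,573.00 = £8,164.95.
Excess = £8,164.95 − £6,440.23 = £1,724.72.

Extra cost ≈ £1,725 per year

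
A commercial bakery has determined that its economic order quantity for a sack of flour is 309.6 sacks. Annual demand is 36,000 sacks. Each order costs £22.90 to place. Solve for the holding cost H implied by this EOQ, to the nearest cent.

H ≈ £17.20

The basic EOQ model gives Q* = √(2DS/H); rearrange for the unknown.
From Q* = √(2DS/H): H = 2DS / Q*² = 2 × 36,000 × 22.9 / 309.6² = 17.2015.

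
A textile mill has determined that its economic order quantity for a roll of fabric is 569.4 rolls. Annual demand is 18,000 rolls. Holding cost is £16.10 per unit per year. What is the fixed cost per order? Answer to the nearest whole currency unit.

The basic EOQ model gives Q* = √(2DS/H); rearrange for the unknown.
From Q* = √(2DS/H): S = Q*²H / (2D) = 569.4² × 16.1 / (2 × 18,000) = 144.9968.

S ≈ £145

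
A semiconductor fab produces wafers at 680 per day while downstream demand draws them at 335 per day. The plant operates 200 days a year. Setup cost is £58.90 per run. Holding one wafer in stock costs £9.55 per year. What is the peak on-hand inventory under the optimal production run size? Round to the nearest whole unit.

Annual demand D = 335 × 200 = 67,000.
Production build-up factor (1 − d/p) = 1 − 335/680 = 0.5074.
Q* = √(2DS / (H(1 − d/p))) = √(2 × 67,000 × 58.9 / (9.55 × 0.5074)).
= √(7,892,600 / 4.8452) ≈ 1276.301.
Maximum inventory = Q*(1 − d/p) = 1276.301 × 0.5074 ≈ 647.535.

I_max ≈ 648 wafers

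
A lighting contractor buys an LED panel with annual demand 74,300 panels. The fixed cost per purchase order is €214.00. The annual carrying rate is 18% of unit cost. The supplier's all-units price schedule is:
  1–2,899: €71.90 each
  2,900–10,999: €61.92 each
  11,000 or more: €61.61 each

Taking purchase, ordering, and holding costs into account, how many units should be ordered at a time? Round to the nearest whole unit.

Holding cost per unit per year at price C is H = 0.18·C.
Evaluate total cost at each tier's feasible EOQ or, if the EOQ is below the tier, at the tier's minimum quantity.
EOQ at €71.90 = 1567.5 (feasible in tier 1): TC = 74,300×€71.90 + (74,300/1567.5)×214 + (1567.5/2)×0.18×€71.90 = €5,362,456.96.
EOQ at €61.92 = 1689.1 < 2900, so use break Q=2900: TC = 74,300×€61.92 + (74,300/2900.0)×214 + (2900.0/2)×0.18×€61.92 = €4,622,299.95.
EOQ at €61.61 = 1693.4 < 11000, so use break Q=11000: TC = 74,300×€61.61 + (74,300/11000.0)×214 + (11000.0/2)×0.18×€61.61 = €4,640,062.37.
Lowest total cost is €4,622,299.95 at Q = 2900.0.

Q* ≈ 2,900 panels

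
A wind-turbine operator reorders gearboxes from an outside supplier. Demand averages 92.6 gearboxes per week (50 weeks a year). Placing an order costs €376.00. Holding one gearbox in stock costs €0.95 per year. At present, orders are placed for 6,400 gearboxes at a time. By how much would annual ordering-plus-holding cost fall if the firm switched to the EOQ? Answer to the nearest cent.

Annual demand D = 92.6 × 50 = 4,630.
EOQ = √(2DS/H) = √(2 × 4,630 × 376 / 0.95) ≈ 1914.42.
Cost at Q* = (D/Q*)S + (Q*/2)H = √(2DSH) ≈ €1,818.70.
Cost at Q = 6,400: (4,630/6,400)×376 + (6,400/2)×0.95 = €272.01 + €3,040.00 = €3,312.01.
Excess = €3,312.01 − €1,818.70 = €1,493.31.

Extra cost ≈ €1,493.31 per year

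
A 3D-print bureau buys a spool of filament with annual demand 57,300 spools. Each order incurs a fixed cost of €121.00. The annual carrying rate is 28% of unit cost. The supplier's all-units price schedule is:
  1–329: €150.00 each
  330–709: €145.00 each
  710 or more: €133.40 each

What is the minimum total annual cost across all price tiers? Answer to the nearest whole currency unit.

TC* ≈ €7,666,845

Holding cost per unit per year at price C is H = 0.28·C.
For each price level, check whether its EOQ is feasible; otherwise the best quantity at that price is the breakpoint.
Tier 1 (€150.00): EOQ = 574.6 exceeds tier's upper bound 329, so this tier is dominated.
EOQ at €145.00 = 584.4 (feasible in tier 2): TC = 57,300×€145.00 + (57,300/584.4)×121 + (584.4/2)×0.28×€145.00 = €8,332,227.28.
EOQ at €133.40 = 609.3 < 710, so use break Q=710: TC = 57,300×€133.40 + (57,300/710.0)×121 + (710.0/2)×0.28×€133.40 = €7,666,845.17.
Lowest total cost among the candidates is at Q = 710.0.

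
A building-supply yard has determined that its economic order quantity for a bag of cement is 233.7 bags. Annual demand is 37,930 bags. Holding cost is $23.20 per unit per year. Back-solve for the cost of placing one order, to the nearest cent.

Squaring Q* = √(2DS/H) gives Q*² = 2DS/H.
From Q* = √(2DS/H): S = Q*²H / (2D) = 233.7² × 23.2 / (2 × 37,930) = 16.7029.

S ≈ $16.70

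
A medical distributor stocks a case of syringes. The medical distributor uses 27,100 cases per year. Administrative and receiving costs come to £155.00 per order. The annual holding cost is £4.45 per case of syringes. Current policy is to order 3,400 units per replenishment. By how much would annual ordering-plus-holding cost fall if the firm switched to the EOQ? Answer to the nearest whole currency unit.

EOQ = √(2DS/H) = √(2 × 27,100 × 155 / 4.45) ≈ 1374.00.
Cost at Q* = (D/Q*)S + (Q*/2)H = √(2DSH) ≈ £6,114.28.
Cost at Q = 3,400: (27,100/3,400)×155 + (3,400/2)×4.45 = £1,235.44 + £7,565.00 = £8,800.44.
Excess = £8,800.44 − £6,114.28 = £2,686.16.

Extra cost ≈ £2,686 per year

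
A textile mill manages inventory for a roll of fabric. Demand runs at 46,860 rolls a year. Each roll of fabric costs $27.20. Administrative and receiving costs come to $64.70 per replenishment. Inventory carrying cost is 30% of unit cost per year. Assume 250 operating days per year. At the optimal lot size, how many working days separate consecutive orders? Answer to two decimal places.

Holding cost H = 0.30 × $27.20 = $8.1600 per unit per year.
Q* = √(2DS/H) = √(2 × 46,860 × 64.7 / 8.16) ≈ 862.03.
Cycle time = Q*/D × 250 = 862.03 / 46,860 × 250 ≈ 4.599 days.

T ≈ 4.60 days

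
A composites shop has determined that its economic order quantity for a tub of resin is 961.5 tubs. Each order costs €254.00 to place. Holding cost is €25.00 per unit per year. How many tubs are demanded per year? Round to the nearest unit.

D ≈ 45,496 tubs per year

Squaring Q* = √(2DS/H) gives Q*² = 2DS/H.
From Q* = √(2DS/H): D = Q*²H / (2S) = 961.5² × 25 / (2 × 254) = 45496.174.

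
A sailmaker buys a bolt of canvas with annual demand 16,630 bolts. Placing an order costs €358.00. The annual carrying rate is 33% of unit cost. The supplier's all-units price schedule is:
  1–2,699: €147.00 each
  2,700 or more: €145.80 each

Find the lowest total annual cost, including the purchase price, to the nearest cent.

TC* ≈ €2,468,643.57

Holding cost per unit per year at price C is H = 0.33·C.
For each price level, check whether its EOQ is feasible; otherwise the best quantity at that price is the breakpoint.
EOQ at €147.00 = 495.4 (feasible in tier 1): TC = 16,630×€147.00 + (16,630/495.4)×358 + (495.4/2)×0.33×€147.00 = €2,468,643.57.
EOQ at €145.80 = 497.5 < 2700, so use break Q=2700: TC = 16,630×€145.80 + (16,630/2700.0)×358 + (2700.0/2)×0.33×€145.80 = €2,491,812.91.
Lowest total cost among the candidates is at Q = 495.4.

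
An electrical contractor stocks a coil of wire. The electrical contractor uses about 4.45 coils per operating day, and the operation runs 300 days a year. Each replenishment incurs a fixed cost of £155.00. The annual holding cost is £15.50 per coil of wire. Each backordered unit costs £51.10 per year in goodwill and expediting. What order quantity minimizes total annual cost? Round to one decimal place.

Annual demand D = 4.45 × 300 = 1,335.
With planned backorders, Q* = √(2DS/H) · √((H+B)/B).
√(2DS/H) = √(2 × 1,335 × 155 / 15.5) = 163.401.
√((H+B)/B) = √((15.5+51.1)/51.1) = 1.1416.
Q* ≈ 186.544.

Q* ≈ 186.5 coils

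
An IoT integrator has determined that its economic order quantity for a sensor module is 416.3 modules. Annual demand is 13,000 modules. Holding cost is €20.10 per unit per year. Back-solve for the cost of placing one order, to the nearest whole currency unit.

Squaring Q* = √(2DS/H) gives Q*² = 2DS/H.
From Q* = √(2DS/H): S = Q*²H / (2D) = 416.3² × 20.1 / (2 × 13,000) = 133.9786.

S ≈ €134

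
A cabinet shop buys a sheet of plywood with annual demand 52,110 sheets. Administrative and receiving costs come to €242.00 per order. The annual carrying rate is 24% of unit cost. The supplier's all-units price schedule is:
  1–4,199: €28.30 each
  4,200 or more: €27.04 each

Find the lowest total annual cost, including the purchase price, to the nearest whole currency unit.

TC* ≈ €1,425,685

Holding cost per unit per year at price C is H = 0.24·C.
Evaluate total cost at each tier's feasible EOQ or, if the EOQ is below the tier, at the tier's minimum quantity.
EOQ at €28.30 = 1927.0 (feasible in tier 1): TC = 52,110×€28.30 + (52,110/1927.0)×242 + (1927.0/2)×0.24×€28.30 = €1,487,801.26.
EOQ at €27.04 = 1971.4 < 4200, so use break Q=4200: TC = 52,110×€27.04 + (52,110/4200.0)×242 + (4200.0/2)×0.24×€27.04 = €1,425,685.09.
Lowest total cost among the candidates is at Q = 4200.0.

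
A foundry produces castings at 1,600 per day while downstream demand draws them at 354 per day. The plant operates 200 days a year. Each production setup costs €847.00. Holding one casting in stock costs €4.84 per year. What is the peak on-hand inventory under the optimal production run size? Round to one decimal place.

Annual demand D = 354 × 200 = 70,800.
Production build-up factor (1 − d/p) = 1 − 354/1,600 = 0.7788.
Q* = √(2DS / (H(1 − d/p))) = √(2 × 70,800 × 847 / (4.84 × 0.7788)).
= √(119,935,200 / 3.7692) ≈ 5640.942.
Maximum inventory = Q*(1 − d/p) = 5640.942 × 0.7788 ≈ 4392.883.

I_max ≈ 4,392.9 castings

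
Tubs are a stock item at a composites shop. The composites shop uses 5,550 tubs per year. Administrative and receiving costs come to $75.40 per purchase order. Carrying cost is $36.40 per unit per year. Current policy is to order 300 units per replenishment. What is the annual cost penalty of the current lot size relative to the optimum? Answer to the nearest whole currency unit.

EOQ = √(2DS/H) = √(2 × 5,550 × 75.4 / 36.4) ≈ 151.63.
Cost at Q* = (D/Q*)S + (Q*/2)H = √(2DSH) ≈ $5,519.48.
Cost at Q = 300: (5,550/300)×75.4 + (300/2)×36.4 = $1,394.90 + $5,460.00 = $6,854.90.
Excess = $6,854.90 − $5,519.48 = $1,335.42.

Extra cost ≈ $1,335 per year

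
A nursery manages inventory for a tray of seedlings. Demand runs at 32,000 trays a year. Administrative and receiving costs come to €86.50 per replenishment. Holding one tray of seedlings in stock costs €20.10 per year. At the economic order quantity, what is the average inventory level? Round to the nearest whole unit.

Average inventory ≈ 262 trays

EOQ = √(2DS/H) = √(2 × 32,000 × 86.5 / 20.1) ≈ 524.81.
Average inventory = Q*/2 ≈ 524.81 / 2 = 262.404.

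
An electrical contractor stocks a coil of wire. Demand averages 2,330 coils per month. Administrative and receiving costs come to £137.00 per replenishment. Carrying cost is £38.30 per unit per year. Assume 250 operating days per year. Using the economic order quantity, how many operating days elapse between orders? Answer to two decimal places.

Annual demand D = 2,330 × 12 = 27,960.
Q* = √(2DS/H) = √(2 × 27,960 × 137 / 38.3) ≈ 447.24.
Cycle time = Q*/D × 250 = 447.24 / 27,960 × 250 ≈ 3.999 days.

T ≈ 4.00 days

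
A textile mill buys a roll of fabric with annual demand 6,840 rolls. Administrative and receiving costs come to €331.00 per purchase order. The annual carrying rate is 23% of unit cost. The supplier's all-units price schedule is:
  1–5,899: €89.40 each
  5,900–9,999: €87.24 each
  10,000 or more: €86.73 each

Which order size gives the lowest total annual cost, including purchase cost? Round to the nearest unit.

Holding cost per unit per year at price C is H = 0.23·C.
For each price level, check whether its EOQ is feasible; otherwise the best quantity at that price is the breakpoint.
EOQ at €89.40 = 469.3 (feasible in tier 1): TC = 6,840×€89.40 + (6,840/469.3)×331 + (469.3/2)×0.23×€89.40 = €621,145.16.
EOQ at €87.24 = 475.0 < 5900, so use break Q=5900: TC = 6,840×€87.24 + (6,840/5900.0)×331 + (5900.0/2)×0.23×€87.24 = €656,297.68.
EOQ at €86.73 = 476.4 < 10000, so use break Q=10000: TC = 6,840×€86.73 + (6,840/10000.0)×331 + (10000.0/2)×0.23×€86.73 = €693,199.10.
Lowest total cost is €621,145.16 at Q = 469.3.

Q* ≈ 469 rolls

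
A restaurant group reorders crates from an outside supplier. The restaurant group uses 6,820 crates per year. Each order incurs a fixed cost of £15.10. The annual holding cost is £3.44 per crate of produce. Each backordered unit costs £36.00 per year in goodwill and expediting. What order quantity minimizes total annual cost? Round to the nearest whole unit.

Q* ≈ 256 crates

With planned backorders, Q* = √(2DS/H) · √((H+B)/B).
√(2DS/H) = √(2 × 6,820 × 15.1 / 3.44) = 244.690.
√((H+B)/B) = √((3.44+36)/36) = 1.0467.
Q* ≈ 256.114.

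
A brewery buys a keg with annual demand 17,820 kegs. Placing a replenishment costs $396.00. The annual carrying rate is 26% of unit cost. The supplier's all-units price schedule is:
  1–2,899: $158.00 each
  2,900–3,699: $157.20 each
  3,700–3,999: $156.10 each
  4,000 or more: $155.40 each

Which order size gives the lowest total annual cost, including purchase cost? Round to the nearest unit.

Holding cost per unit per year at price C is H = 0.26·C.
For each price level, check whether its EOQ is feasible; otherwise the best quantity at that price is the breakpoint.
EOQ at $158.00 = 586.1 (feasible in tier 1): TC = 17,820×$158.00 + (17,820/586.1)×396 + (586.1/2)×0.26×$158.00 = $2,839,638.62.
EOQ at $157.20 = 587.6 < 2900, so use break Q=2900: TC = 17,820×$157.20 + (17,820/2900.0)×396 + (2900.0/2)×0.26×$157.20 = $2,863,001.75.
EOQ at $156.10 = 589.7 < 3700, so use break Q=3700: TC = 17,820×$156.10 + (17,820/3700.0)×396 + (3700.0/2)×0.26×$156.10 = $2,858,693.32.
EOQ at $155.40 = 591.0 < 4000, so use break Q=4000: TC = 17,820×$155.40 + (17,820/4000.0)×396 + (4000.0/2)×0.26×$155.40 = $2,851,800.18.
Lowest total cost is $2,839,638.62 at Q = 586.1.

Q* ≈ 586 kegs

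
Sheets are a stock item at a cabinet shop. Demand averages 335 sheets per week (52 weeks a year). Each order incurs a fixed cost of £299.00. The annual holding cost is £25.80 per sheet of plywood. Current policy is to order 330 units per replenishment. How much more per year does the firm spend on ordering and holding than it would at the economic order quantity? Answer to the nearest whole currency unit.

Annual demand D = 335 × 52 = 17,420.
EOQ = √(2DS/H) = √(2 × 17,420 × 299 / 25.8) ≈ 635.43.
Cost at Q* = (D/Q*)S + (Q*/2)H = √(2DSH) ≈ £16,393.98.
Cost at Q = 330: (17,420/330)×299 + (330/2)×25.8 = £15,783.58 + £4,257.00 = £20,040.58.
Excess = £20,040.58 − £16,393.98 = £3,646.59.

Extra cost ≈ £3,647 per year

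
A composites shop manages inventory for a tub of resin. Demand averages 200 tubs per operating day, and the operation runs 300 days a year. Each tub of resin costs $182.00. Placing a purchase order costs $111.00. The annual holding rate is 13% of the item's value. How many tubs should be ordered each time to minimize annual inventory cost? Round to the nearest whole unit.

Q* ≈ 750 tubs

Annual demand D = 200 × 300 = 60,000.
Holding cost H = 0.13 × $182.00 = $23.6600 per unit per year.
EOQ = √(2DS / H) = √(2 × 60,000 × 111 / 23.66).
= √(13,320,000 / 23.66) = √562,975.4861 ≈ 750.317.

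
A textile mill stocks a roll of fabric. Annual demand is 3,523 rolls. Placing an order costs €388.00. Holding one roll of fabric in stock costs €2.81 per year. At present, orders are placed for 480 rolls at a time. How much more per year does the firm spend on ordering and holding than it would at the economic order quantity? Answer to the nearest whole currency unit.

Extra cost ≈ €750 per year

EOQ = √(2DS/H) = √(2 × 3,523 × 388 / 2.81) ≈ 986.36.
Cost at Q* = (D/Q*)S + (Q*/2)H = √(2DSH) ≈ €2,771.66.
Cost at Q = 480: (3,523/480)×388 + (480/2)×2.81 = €2,847.76 + €674.40 = €3,522.16.
Excess = €3,522.16 − €2,771.66 = €750.50.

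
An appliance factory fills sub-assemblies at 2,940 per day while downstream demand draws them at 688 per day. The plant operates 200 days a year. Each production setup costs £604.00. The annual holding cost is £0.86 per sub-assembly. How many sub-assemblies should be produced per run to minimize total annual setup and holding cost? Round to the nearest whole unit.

Q* ≈ 15,885 sub-assemblies

Annual demand D = 688 × 200 = 137,600.
Production build-up factor (1 − d/p) = 1 − 688/2,940 = 0.7660.
Q* = √(2DS / (H(1 − d/p))) = √(2 × 137,600 × 604 / (0.86 × 0.7660)).
= √(166,220,800 / 0.6587) ≈ 15884.843.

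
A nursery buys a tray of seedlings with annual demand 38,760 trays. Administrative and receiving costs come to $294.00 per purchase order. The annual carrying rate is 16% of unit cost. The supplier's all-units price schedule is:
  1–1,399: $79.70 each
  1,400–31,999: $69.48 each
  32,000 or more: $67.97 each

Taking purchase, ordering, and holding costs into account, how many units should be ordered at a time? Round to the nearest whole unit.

Q* ≈ 1,432 trays

Holding cost per unit per year at price C is H = 0.16·C.
Evaluate total cost at each tier's feasible EOQ or, if the EOQ is below the tier, at the tier's minimum quantity.
EOQ at $79.70 = 1336.9 (feasible in tier 1): TC = 38,760×$79.70 + (38,760/1336.9)×294 + (1336.9/2)×0.16×$79.70 = $3,106,219.85.
EOQ at $69.48 = 1431.8 (feasible in tier 2): TC = 38,760×$69.48 + (38,760/1431.8)×294 + (1431.8/2)×0.16×$69.48 = $2,708,962.14.
EOQ at $67.97 = 1447.6 < 32000, so use break Q=32000: TC = 38,760×$67.97 + (38,760/32000.0)×294 + (32000.0/2)×0.16×$67.97 = $2,808,876.51.
Lowest total cost is $2,708,962.14 at Q = 1431.8.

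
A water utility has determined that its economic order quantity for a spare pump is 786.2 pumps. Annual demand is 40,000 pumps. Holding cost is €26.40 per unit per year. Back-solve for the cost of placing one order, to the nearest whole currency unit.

S ≈ €204

The basic EOQ model gives Q* = √(2DS/H); rearrange for the unknown.
From Q* = √(2DS/H): S = Q*²H / (2D) = 786.2² × 26.4 / (2 × 40,000) = 203.9764.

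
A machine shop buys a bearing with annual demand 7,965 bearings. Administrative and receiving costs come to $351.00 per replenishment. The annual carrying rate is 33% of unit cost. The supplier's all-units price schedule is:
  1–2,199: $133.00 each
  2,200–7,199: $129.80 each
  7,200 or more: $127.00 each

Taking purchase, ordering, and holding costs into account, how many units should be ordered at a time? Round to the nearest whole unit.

Q* ≈ 357 bearings

Holding cost per unit per year at price C is H = 0.33·C.
For each price level, check whether its EOQ is feasible; otherwise the best quantity at that price is the breakpoint.
EOQ at $133.00 = 356.9 (feasible in tier 1): TC = 7,965×$133.00 + (7,965/356.9)×351 + (356.9/2)×0.33×$133.00 = $1,075,010.50.
EOQ at $129.80 = 361.3 < 2200, so use break Q=2200: TC = 7,965×$129.80 + (7,965/2200.0)×351 + (2200.0/2)×0.33×$129.80 = $1,082,245.18.
EOQ at $127.00 = 365.3 < 7200, so use break Q=7200: TC = 7,965×$127.00 + (7,965/7200.0)×351 + (7200.0/2)×0.33×$127.00 = $1,162,819.29.
Lowest total cost is $1,075,010.50 at Q = 356.9.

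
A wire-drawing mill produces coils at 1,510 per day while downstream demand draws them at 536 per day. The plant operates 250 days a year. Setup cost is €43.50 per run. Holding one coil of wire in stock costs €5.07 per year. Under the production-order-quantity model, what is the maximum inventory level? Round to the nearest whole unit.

Annual demand D = 536 × 250 = 134,000.
Production build-up factor (1 − d/p) = 1 − 536/1,510 = 0.6450.
Q* = √(2DS / (H(1 − d/p))) = √(2 × 134,000 × 43.5 / (5.07 × 0.6450)).
= √(11,658,000 / 3.2703) ≈ 1888.065.
Maximum inventory = Q*(1 − d/p) = 1888.065 × 0.6450 ≈ 1217.865.

I_max ≈ 1,218 coils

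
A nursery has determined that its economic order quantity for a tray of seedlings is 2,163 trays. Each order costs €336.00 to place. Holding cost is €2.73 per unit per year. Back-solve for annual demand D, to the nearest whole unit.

Invert the EOQ relation Q*² = 2DS/H.
From Q* = √(2DS/H): D = Q*²H / (2S) = 2,163² × 2.73 / (2 × 336) = 19006.687.

D ≈ 19,007 trays per year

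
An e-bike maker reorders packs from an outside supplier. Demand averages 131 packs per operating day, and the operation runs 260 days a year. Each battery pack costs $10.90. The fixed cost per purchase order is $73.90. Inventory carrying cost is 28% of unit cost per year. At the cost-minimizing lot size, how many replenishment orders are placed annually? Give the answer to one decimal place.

N ≈ 26.5 orders per year

Annual demand D = 131 × 260 = 34,060.
Holding cost H = 0.28 × $10.90 = $3.0520 per unit per year.
EOQ = √(2DS/H) = √(2 × 34,060 × 73.9 / 3.052) ≈ 1284.30.
Orders per year = D / Q* = 34,060 / 1284.30 ≈ 26.520.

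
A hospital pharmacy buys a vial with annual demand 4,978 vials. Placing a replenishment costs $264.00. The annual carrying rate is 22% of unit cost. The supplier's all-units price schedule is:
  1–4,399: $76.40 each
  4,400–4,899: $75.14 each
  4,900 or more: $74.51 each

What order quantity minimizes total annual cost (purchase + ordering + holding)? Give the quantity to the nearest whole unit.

Q* ≈ 395 vials

Holding cost per unit per year at price C is H = 0.22·C.
For each price level, check whether its EOQ is feasible; otherwise the best quantity at that price is the breakpoint.
EOQ at $76.40 = 395.4 (feasible in tier 1): TC = 4,978×$76.40 + (4,978/395.4)×264 + (395.4/2)×0.22×$76.40 = $386,965.84.
EOQ at $75.14 = 398.7 < 4400, so use break Q=4400: TC = 4,978×$75.14 + (4,978/4400.0)×264 + (4400.0/2)×0.22×$75.14 = $410,713.36.
EOQ at $74.51 = 400.4 < 4900, so use break Q=4900: TC = 4,978×$74.51 + (4,978/4900.0)×264 + (4900.0/2)×0.22×$74.51 = $411,339.87.
Lowest total cost is $386,965.84 at Q = 395.4.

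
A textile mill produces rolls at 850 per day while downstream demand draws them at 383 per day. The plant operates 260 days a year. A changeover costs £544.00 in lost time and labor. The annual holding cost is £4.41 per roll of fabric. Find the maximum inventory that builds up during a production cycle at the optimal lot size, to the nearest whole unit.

Annual demand D = 383 × 260 = 99,580.
Production build-up factor (1 − d/p) = 1 − 383/850 = 0.5494.
Q* = √(2DS / (H(1 − d/p))) = √(2 × 99,580 × 544 / (4.41 × 0.5494)).
= √(108,343,040 / 2.4229) ≈ 6687.014.
Maximum inventory = Q*(1 − d/p) = 6687.014 × 0.5494 ≈ 3673.924.

I_max ≈ 3,674 rolls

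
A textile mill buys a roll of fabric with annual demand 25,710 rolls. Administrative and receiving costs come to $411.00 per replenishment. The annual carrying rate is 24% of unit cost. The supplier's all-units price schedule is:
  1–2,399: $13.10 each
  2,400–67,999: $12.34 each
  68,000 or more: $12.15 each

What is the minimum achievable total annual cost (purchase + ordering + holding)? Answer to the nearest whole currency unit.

TC* ≈ $325,173

Holding cost per unit per year at price C is H = 0.24·C.
Candidates are each tier's EOQ (if it falls in that tier) and each price-break quantity.
Tier 1 ($13.10): EOQ = 2592.7 exceeds tier's upper bound 2399, so this tier is dominated.
EOQ at $12.34 = 2671.3 (feasible in tier 2): TC = 25,710×$12.34 + (25,710/2671.3)×411 + (2671.3/2)×0.24×$12.34 = $325,172.74.
EOQ at $12.15 = 2692.1 < 68000, so use break Q=68000: TC = 25,710×$12.15 + (25,710/68000.0)×411 + (68000.0/2)×0.24×$12.15 = $411,675.89.
Lowest total cost among the candidates is at Q = 2671.3.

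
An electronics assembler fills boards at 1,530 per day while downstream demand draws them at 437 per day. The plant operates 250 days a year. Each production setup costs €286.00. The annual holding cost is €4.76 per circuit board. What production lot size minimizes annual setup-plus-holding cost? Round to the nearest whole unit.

Q* ≈ 4,287 boards

Annual demand D = 437 × 250 = 109,250.
Production build-up factor (1 − d/p) = 1 − 437/1,530 = 0.7144.
Q* = √(2DS / (H(1 − d/p))) = √(2 × 109,250 × 286 / (4.76 × 0.7144)).
= √(62,491,000 / 3.4004) ≈ 4286.876.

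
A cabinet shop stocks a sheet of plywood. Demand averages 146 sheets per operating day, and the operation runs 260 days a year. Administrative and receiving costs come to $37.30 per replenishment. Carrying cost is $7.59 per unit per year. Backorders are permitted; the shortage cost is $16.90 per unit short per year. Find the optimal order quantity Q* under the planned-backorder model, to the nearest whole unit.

Q* ≈ 735 sheets

Annual demand D = 146 × 260 = 37,960.
With planned backorders, Q* = √(2DS/H) · √((H+B)/B).
√(2DS/H) = √(2 × 37,960 × 37.3 / 7.59) = 610.818.
√((H+B)/B) = √((7.59+16.9)/16.9) = 1.2038.
Q* ≈ 735.297.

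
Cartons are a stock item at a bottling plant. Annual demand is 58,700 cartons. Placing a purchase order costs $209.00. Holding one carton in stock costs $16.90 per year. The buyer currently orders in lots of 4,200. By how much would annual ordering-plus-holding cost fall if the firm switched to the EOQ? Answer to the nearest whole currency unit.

Extra cost ≈ $18,048 per year

EOQ = √(2DS/H) = √(2 × 58,700 × 209 / 16.9) ≈ 1204.94.
Cost at Q* = (D/Q*)S + (Q*/2)H = √(2DSH) ≈ $20,363.41.
Cost at Q = 4,200: (58,700/4,200)×209 + (4,200/2)×16.9 = $2,921.02 + $35,490.00 = $38,411.02.
Excess = $38,411.02 − $20,363.41 = $18,047.61.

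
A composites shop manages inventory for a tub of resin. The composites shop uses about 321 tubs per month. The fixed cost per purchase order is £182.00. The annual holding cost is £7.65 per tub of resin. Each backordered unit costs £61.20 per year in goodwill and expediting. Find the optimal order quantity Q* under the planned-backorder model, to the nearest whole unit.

Q* ≈ 454 tubs

Annual demand D = 321 × 12 = 3,852.
With planned backorders, Q* = √(2DS/H) · √((H+B)/B).
√(2DS/H) = √(2 × 3,852 × 182 / 7.65) = 428.118.
√((H+B)/B) = √((7.65+61.2)/61.2) = 1.0607.
Q* ≈ 454.087.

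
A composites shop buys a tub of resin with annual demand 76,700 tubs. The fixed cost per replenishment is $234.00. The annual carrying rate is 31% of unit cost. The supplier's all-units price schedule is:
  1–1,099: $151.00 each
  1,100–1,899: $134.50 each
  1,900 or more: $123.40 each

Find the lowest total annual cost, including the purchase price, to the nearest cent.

TC* ≈ $9,510,567.51

Holding cost per unit per year at price C is H = 0.31·C.
For each price level, check whether its EOQ is feasible; otherwise the best quantity at that price is the breakpoint.
EOQ at $151.00 = 875.7 (feasible in tier 1): TC = 76,700×$151.00 + (76,700/875.7)×234 + (875.7/2)×0.31×$151.00 = $11,622,691.13.
EOQ at $134.50 = 927.9 < 1100, so use break Q=1100: TC = 76,700×$134.50 + (76,700/1100.0)×234 + (1100.0/2)×0.31×$134.50 = $10,355,398.43.
EOQ at $123.40 = 968.7 < 1900, so use break Q=1900: TC = 76,700×$123.40 + (76,700/1900.0)×234 + (1900.0/2)×0.31×$123.40 = $9,510,567.51.
Lowest total cost among the candidates is at Q = 1900.0.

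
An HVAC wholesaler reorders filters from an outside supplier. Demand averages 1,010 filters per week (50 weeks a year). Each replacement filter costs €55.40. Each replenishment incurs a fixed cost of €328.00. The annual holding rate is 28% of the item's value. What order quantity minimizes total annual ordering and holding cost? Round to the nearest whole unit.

Annual demand D = 1,010 × 50 = 50,500.
Holding cost H = 0.28 × €55.40 = €15.5120 per unit per year.
EOQ = √(2DS / H) = √(2 × 50,500 × 328 / 15.512).
= √(33,128,000 / 15.512) = √2,135,636.9263 ≈ 1461.382.

Q* ≈ 1,461 filters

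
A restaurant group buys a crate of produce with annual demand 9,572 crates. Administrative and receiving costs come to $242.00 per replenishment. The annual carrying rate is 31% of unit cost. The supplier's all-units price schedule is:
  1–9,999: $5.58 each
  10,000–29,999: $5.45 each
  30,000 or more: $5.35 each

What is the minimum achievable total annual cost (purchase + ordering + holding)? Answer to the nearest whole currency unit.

Holding cost per unit per year at price C is H = 0.31·C.
Candidates are each tier's EOQ (if it falls in that tier) and each price-break quantity.
EOQ at $5.58 = 1636.5 (feasible in tier 1): TC = 9,572×$5.58 + (9,572/1636.5)×242 + (1636.5/2)×0.31×$5.58 = $56,242.64.
EOQ at $5.45 = 1655.9 < 10000, so use break Q=10000: TC = 9,572×$5.45 + (9,572/10000.0)×242 + (10000.0/2)×0.31×$5.45 = $60,846.54.
EOQ at $5.35 = 1671.3 < 30000, so use break Q=30000: TC = 9,572×$5.35 + (9,572/30000.0)×242 + (30000.0/2)×0.31×$5.35 = $76,164.91.
Lowest total cost among the candidates is at Q = 1636.5.

TC* ≈ $56,243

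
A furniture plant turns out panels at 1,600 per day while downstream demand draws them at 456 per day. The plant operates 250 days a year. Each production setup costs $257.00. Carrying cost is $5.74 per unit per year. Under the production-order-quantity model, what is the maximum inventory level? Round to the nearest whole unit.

I_max ≈ 2,702 panels

Annual demand D = 456 × 250 = 114,000.
Production build-up factor (1 − d/p) = 1 − 456/1,600 = 0.7150.
Q* = √(2DS / (H(1 − d/p))) = √(2 × 114,000 × 257 / (5.74 × 0.7150)).
= √(58,596,000 / 4.1041) ≈ 3778.549.
Maximum inventory = Q*(1 − d/p) = 3778.549 × 0.7150 ≈ 2701.662.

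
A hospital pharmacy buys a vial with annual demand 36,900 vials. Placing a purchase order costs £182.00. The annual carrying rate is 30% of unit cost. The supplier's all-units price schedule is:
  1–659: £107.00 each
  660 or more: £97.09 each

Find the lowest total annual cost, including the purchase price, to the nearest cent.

Holding cost per unit per year at price C is H = 0.30·C.
Evaluate total cost at each tier's feasible EOQ or, if the EOQ is below the tier, at the tier's minimum quantity.
EOQ at £107.00 = 646.9 (feasible in tier 1): TC = 36,900×£107.00 + (36,900/646.9)×182 + (646.9/2)×0.30×£107.00 = £3,969,064.26.
EOQ at £97.09 = 679.1 (feasible in tier 2): TC = 36,900×£97.09 + (36,900/679.1)×182 + (679.1/2)×0.30×£97.09 = £3,602,400.34.
Lowest total cost among the candidates is at Q = 679.1.

TC* ≈ £3,602,400.34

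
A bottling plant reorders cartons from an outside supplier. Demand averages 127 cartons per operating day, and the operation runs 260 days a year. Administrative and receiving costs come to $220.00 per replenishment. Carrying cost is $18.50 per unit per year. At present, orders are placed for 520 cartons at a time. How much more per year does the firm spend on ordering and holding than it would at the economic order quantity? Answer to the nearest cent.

Extra cost ≈ $2,385.40 per year

Annual demand D = 127 × 260 = 33,020.
EOQ = √(2DS/H) = √(2 × 33,020 × 220 / 18.5) ≈ 886.19.
Cost at Q* = (D/Q*)S + (Q*/2)H = √(2DSH) ≈ $16,394.60.
Cost at Q = 520: (33,020/520)×220 + (520/2)×18.5 = $13,970.00 + $4,810.00 = $18,780.00.
Excess = $18,780.00 − $16,394.60 = $2,385.40.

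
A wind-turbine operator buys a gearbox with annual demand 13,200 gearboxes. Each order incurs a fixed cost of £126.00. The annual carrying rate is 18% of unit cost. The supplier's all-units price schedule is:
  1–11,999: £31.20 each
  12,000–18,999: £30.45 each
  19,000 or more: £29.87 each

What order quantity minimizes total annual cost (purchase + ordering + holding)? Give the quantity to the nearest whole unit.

Q* ≈ 770 gearboxes

Holding cost per unit per year at price C is H = 0.18·C.
For each price level, check whether its EOQ is feasible; otherwise the best quantity at that price is the breakpoint.
EOQ at £31.20 = 769.6 (feasible in tier 1): TC = 13,200×£31.20 + (13,200/769.6)×126 + (769.6/2)×0.18×£31.20 = £416,162.16.
EOQ at £30.45 = 779.0 < 12000, so use break Q=12000: TC = 13,200×£30.45 + (13,200/12000.0)×126 + (12000.0/2)×0.18×£30.45 = £434,964.60.
EOQ at £29.87 = 786.6 < 19000, so use break Q=19000: TC = 13,200×£29.87 + (13,200/19000.0)×126 + (19000.0/2)×0.18×£29.87 = £445,449.24.
Lowest total cost is £416,162.16 at Q = 769.6.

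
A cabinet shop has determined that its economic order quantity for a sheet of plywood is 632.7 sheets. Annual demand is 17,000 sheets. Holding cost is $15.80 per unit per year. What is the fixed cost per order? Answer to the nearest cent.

S ≈ $186.03

Invert the EOQ relation Q*² = 2DS/H.
From Q* = √(2DS/H): S = Q*²H / (2D) = 632.7² × 15.8 / (2 × 17,000) = 186.0261.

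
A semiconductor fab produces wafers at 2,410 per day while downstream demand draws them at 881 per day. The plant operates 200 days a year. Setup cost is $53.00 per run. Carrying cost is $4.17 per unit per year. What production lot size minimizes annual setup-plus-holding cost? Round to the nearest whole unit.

Q* ≈ 2,657 wafers

Annual demand D = 881 × 200 = 176,200.
Production build-up factor (1 − d/p) = 1 − 881/2,410 = 0.6344.
Q* = √(2DS / (H(1 − d/p))) = √(2 × 176,200 × 53 / (4.17 × 0.6344)).
= √(18,677,200 / 2.6456) ≈ 2657.007.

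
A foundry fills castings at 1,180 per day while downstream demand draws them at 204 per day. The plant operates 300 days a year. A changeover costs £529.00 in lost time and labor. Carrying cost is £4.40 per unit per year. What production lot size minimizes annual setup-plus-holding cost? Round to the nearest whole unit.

Annual demand D = 204 × 300 = 61,200.
Production build-up factor (1 − d/p) = 1 − 204/1,180 = 0.8271.
Q* = √(2DS / (H(1 − d/p))) = √(2 × 61,200 × 529 / (4.4 × 0.8271)).
= √(64,749,600 / 3.6393) ≈ 4218.017.

Q* ≈ 4,218 castings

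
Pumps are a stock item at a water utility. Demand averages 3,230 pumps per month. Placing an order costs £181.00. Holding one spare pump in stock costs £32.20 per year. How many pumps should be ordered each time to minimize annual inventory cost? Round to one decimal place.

Q* ≈ 660.1 pumps

Annual demand D = 3,230 × 12 = 38,760.
EOQ = √(2DS / H) = √(2 × 38,760 × 181 / 32.2).
= √(14,031,120 / 32.2) = √435,749.0683 ≈ 660.113.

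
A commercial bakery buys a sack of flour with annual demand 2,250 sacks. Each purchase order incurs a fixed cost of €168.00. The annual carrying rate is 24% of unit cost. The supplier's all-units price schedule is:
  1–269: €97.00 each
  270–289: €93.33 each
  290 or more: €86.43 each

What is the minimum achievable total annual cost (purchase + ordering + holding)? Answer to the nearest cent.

Holding cost per unit per year at price C is H = 0.24·C.
Evaluate total cost at each tier's feasible EOQ or, if the EOQ is below the tier, at the tier's minimum quantity.
EOQ at €97.00 = 180.2 (feasible in tier 1): TC = 2,250×€97.00 + (2,250/180.2)×168 + (180.2/2)×0.24×€97.00 = €222,445.20.
EOQ at €93.33 = 183.7 < 270, so use break Q=270: TC = 2,250×€93.33 + (2,250/270.0)×168 + (270.0/2)×0.24×€93.33 = €214,416.39.
EOQ at €86.43 = 190.9 < 290, so use break Q=290: TC = 2,250×€86.43 + (2,250/290.0)×168 + (290.0/2)×0.24×€86.43 = €198,778.71.
Lowest total cost among the candidates is at Q = 290.0.

TC* ≈ €198,778.71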